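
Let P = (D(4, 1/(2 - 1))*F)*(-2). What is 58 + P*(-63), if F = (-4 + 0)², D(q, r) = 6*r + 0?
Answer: 12154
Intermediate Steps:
D(q, r) = 6*r
F = 16 (F = (-4)² = 16)
P = -192 (P = ((6/(2 - 1))*16)*(-2) = ((6/1)*16)*(-2) = ((6*1)*16)*(-2) = (6*16)*(-2) = 96*(-2) = -192)
58 + P*(-63) = 58 - 192*(-63) = 58 + 12096 = 12154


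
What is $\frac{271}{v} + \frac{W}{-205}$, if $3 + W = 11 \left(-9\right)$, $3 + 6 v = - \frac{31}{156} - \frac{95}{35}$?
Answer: $- \frac{363337746}{1323685} \approx -274.49$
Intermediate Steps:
$v = - \frac{6457}{6552}$ ($v = - \frac{1}{2} + \frac{- \frac{31}{156} - \frac{95}{35}}{6} = - \frac{1}{2} + \frac{\left(-31\right) \frac{1}{156} - \frac{19}{7}}{6} = - \frac{1}{2} + \frac{- \frac{31}{156} - \frac{19}{7}}{6} = - \frac{1}{2} + \frac{1}{6} \left(- \frac{3181}{1092}\right) = - \frac{1}{2} - \frac{3181}{6552} = - \frac{6457}{6552} \approx -0.9855$)
$W = -102$ ($W = -3 + 11 \left(-9\right) = -3 - 99 = -102$)
$\frac{271}{v} + \frac{W}{-205} = \frac{271}{- \frac{6457}{6552}} - \frac{102}{-205} = 271 \left(- \frac{6552}{6457}\right) - - \frac{102}{205} = - \frac{1775592}{6457} + \frac{102}{205} = - \frac{363337746}{1323685}$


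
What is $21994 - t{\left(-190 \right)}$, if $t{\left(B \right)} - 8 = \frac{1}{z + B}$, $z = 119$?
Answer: $\frac{1561007}{71} \approx 21986.0$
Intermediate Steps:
$t{\left(B \right)} = 8 + \frac{1}{119 + B}$
$21994 - t{\left(-190 \right)} = 21994 - \frac{953 + 8 \left(-190\right)}{119 - 190} = 21994 - \frac{953 - 1520}{-71} = 21994 - \left(- \frac{1}{71}\right) \left(-567\right) = 21994 - \frac{567}{71} = \frac{1561007}{71}$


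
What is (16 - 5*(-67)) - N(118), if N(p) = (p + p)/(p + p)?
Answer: 350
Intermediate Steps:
N(p) = 1 (N(p) = (2*p)/((2*p)) = (2*p)*(1/(2*p)) = 1)
(16 - 5*(-67)) - N(118) = (16 - 5*(-67)) - 1*1 = (16 + 335) - 1 = 351 - 1 = 350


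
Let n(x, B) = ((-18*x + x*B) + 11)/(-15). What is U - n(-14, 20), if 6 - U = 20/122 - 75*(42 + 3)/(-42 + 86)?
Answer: 3277457/40260 ≈ 81.407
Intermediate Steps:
n(x, B) = -11/15 + 6*x/5 - B*x/15 (n(x, B) = ((-18*x + B*x) + 11)*(-1/15) = (11 - 18*x + B*x)*(-1/15) = -11/15 + 6*x/5 - B*x/15)
U = 221539/2684 (U = 6 - (20/122 - 75*(42 + 3)/(-42 + 86)) = 6 - (20*(1/122) - 75/(44/45)) = 6 - (10/61 - 75/(44*(1/45))) = 6 - (10/61 - 75/44/45) = 6 - (10/61 - 75*45/44) = 6 - (10/61 - 3375/44) = 6 - 1*(-205435/2684) = 6 + 205435/2684 = 221539/2684 ≈ 82.541)
U - n(-14, 20) = 221539/2684 - (-11/15 + (6/5)*(-14) - 1/15*20*(-14)) = 221539/2684 - (-11/15 - 84/5 + 56/3) = 221539/2684 - 1*17/15 = 221539/2684 - 17/15 = 3277457/40260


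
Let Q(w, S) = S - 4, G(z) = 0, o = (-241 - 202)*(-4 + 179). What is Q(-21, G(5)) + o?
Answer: -77529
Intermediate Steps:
o = -77525 (o = -443*175 = -77525)
Q(w, S) = -4 + S
Q(-21, G(5)) + o = (-4 + 0) - 77525 = -4 - 77525 = -77529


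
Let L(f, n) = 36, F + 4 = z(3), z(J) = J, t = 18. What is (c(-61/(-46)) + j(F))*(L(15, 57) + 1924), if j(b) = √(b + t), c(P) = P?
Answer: 59780/23 + 1960*√17 ≈ 10680.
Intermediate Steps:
F = -1 (F = -4 + 3 = -1)
j(b) = √(18 + b) (j(b) = √(b + 18) = √(18 + b))
(c(-61/(-46)) + j(F))*(L(15, 57) + 1924) = (-61/(-46) + √(18 - 1))*(36 + 1924) = (-61*(-1/46) + √17)*1960 = (61/46 + √17)*1960 = 59780/23 + 1960*√17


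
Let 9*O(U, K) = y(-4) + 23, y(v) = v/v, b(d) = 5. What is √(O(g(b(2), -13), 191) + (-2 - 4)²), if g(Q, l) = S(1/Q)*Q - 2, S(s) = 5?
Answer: 2*√87/3 ≈ 6.2183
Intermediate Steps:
g(Q, l) = -2 + 5*Q (g(Q, l) = 5*Q - 2 = -2 + 5*Q)
y(v) = 1
O(U, K) = 8/3 (O(U, K) = (1 + 23)/9 = (⅑)*24 = 8/3)
√(O(g(b(2), -13), 191) + (-2 - 4)²) = √(8/3 + (-2 - 4)²) = √(8/3 + (-6)²) = √(8/3 + 36) = √(116/3) = 2*√87/3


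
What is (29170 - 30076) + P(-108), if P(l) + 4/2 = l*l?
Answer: 10756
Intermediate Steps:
P(l) = -2 + l² (P(l) = -2 + l*l = -2 + l²)
(29170 - 30076) + P(-108) = (29170 - 30076) + (-2 + (-108)²) = -906 + (-2 + 11664) = -906 + 11662 = 10756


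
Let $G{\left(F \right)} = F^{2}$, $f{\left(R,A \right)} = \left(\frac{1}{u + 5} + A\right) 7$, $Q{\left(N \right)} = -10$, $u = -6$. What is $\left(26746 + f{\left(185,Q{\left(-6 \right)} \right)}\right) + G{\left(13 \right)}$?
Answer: $26838$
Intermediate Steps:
$f{\left(R,A \right)} = -7 + 7 A$ ($f{\left(R,A \right)} = \left(\frac{1}{-6 + 5} + A\right) 7 = \left(\frac{1}{-1} + A\right) 7 = \left(-1 + A\right) 7 = -7 + 7 A$)
$\left(26746 + f{\left(185,Q{\left(-6 \right)} \right)}\right) + G{\left(13 \right)} = \left(26746 + \left(-7 + 7 \left(-10\right)\right)\right) + 13^{2} = \left(26746 - 77\right) + 169 = 26669 + 169 = 26838$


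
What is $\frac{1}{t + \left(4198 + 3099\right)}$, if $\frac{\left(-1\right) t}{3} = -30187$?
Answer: $\frac{1}{97858} \approx 1.0219 \cdot 10^{-5}$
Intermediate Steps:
$t = 90561$ ($t = \left(-3\right) \left(-30187\right) = 90561$)
$\frac{1}{t + \left(4198 + 3099\right)} = \frac{1}{90561 + \left(4198 + 3099\right)} = \frac{1}{90561 + 7297} = \frac{1}{97858}$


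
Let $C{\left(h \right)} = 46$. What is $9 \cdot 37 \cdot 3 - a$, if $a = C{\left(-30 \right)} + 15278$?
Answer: $-14325$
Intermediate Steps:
$a = 15324$ ($a = 46 + 15278 = 15324$)
$9 \cdot 37 \cdot 3 - a = 9 \cdot 37 \cdot 3 - 15324 = 9 \cdot 111 - 15324 = 999 - 15324 = -14325$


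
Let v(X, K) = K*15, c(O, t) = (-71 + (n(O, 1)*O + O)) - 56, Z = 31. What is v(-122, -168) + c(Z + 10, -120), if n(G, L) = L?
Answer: -2565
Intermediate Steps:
c(O, t) = -127 + 2*O (c(O, t) = (-71 + (1*O + O)) - 56 = (-71 + (O + O)) - 56 = (-71 + 2*O) - 56 = -127 + 2*O)
v(X, K) = 15*K
v(-122, -168) + c(Z + 10, -120) = 15*(-168) + (-127 + 2*(31 + 10)) = -2520 + (-127 + 2*41) = -2520 + (-127 + 82) = -2520 - 45 = -2565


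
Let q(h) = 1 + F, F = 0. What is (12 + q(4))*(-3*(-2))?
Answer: 78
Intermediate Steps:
q(h) = 1 (q(h) = 1 + 0 = 1)
(12 + q(4))*(-3*(-2)) = (12 + 1)*(-3*(-2)) = 13*6 = 78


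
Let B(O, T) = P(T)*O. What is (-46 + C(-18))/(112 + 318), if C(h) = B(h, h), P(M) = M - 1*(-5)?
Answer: 94/215 ≈ 0.43721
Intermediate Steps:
P(M) = 5 + M (P(M) = M + 5 = 5 + M)
B(O, T) = O*(5 + T) (B(O, T) = (5 + T)*O = O*(5 + T))
C(h) = h*(5 + h)
(-46 + C(-18))/(112 + 318) = (-46 - 18*(5 - 18))/(112 + 318) = (-46 - 18*(-13))/430 = (-46 + 234)*(1/430) = 188*(1/430) = 94/215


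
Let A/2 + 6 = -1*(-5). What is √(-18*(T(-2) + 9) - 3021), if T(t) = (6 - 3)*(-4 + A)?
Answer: I*√2859 ≈ 53.47*I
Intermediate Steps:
A = -2 (A = -12 + 2*(-1*(-5)) = -12 + 2*5 = -12 + 10 = -2)
T(t) = -18 (T(t) = (6 - 3)*(-4 - 2) = 3*(-6) = -18)
√(-18*(T(-2) + 9) - 3021) = √(-18*(-18 + 9) - 3021) = √(-18*(-9) - 3021) = √(162 - 3021) = √(-2859) = I*√2859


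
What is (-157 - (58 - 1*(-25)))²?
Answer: 57600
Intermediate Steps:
(-157 - (58 - 1*(-25)))² = (-157 - (58 + 25))² = (-157 - 1*83)² = (-157 - 83)² = (-240)² = 57600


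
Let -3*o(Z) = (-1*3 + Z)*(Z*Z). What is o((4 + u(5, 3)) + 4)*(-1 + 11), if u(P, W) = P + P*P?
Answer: -505400/3 ≈ -1.6847e+5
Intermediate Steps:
u(P, W) = P + P²
o(Z) = -Z²*(-3 + Z)/3 (o(Z) = -(-1*3 + Z)*Z*Z/3 = -(-3 + Z)*Z²/3 = -Z²*(-3 + Z)/3)
o((4 + u(5, 3)) + 4)*(-1 + 11) = (((4 + 5*(1 + 5)) + 4)²*(3 - ((4 + 5*(1 + 5)) + 4))/3)*(-1 + 11) = (((4 + 5*6) + 4)²*(3 - ((4 + 5*6) + 4))/3)*10 = (((4 + 30) + 4)²*(3 - ((4 + 30) + 4))/3)*10 = ((34 + 4)²*(3 - (34 + 4))/3)*10 = ((⅓)*38²*(3 - 1*38))*10 = ((⅓)*1444*(3 - 38))*10 = ((⅓)*1444*(-35))*10 = -50540/3*10 = -505400/3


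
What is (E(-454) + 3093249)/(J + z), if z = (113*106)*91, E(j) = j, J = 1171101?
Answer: 3092795/2261099 ≈ 1.3678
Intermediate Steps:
z = 1089998 (z = 11978*91 = 1089998)
(E(-454) + 3093249)/(J + z) = (-454 + 3093249)/(1171101 + 1089998) = 3092795/2261099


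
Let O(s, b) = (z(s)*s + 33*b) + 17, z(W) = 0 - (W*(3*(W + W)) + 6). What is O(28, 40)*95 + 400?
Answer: -12401185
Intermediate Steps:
z(W) = -6 - 6*W**2 (z(W) = 0 - (W*(3*(2*W)) + 6) = 0 - (W*(6*W) + 6) = 0 - (6*W**2 + 6) = 0 - (6 + 6*W**2) = 0 + (-6 - 6*W**2) = -6 - 6*W**2)
O(s, b) = 17 + 33*b + s*(-6 - 6*s**2) (O(s, b) = ((-6 - 6*s**2)*s + 33*b) + 17 = (s*(-6 - 6*s**2) + 33*b) + 17 = (33*b + s*(-6 - 6*s**2)) + 17 = 17 + 33*b + s*(-6 - 6*s**2))
O(28, 40)*95 + 400 = (17 + 33*40 - 6*28*(1 + 28**2))*95 + 400 = (17 + 1320 - 6*28*(1 + 784))*95 + 400 = (17 + 1320 - 6*28*785)*95 + 400 = (17 + 1320 - 131880)*95 + 400 = -130543*95 + 400 = -12401585 + 400 = -12401185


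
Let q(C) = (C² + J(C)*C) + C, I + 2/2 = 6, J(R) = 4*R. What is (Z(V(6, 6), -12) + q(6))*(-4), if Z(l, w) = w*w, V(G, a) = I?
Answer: -1320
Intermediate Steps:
I = 5 (I = -1 + 6 = 5)
V(G, a) = 5
Z(l, w) = w²
q(C) = C + 5*C² (q(C) = (C² + (4*C)*C) + C = (C² + 4*C²) + C = 5*C² + C = C + 5*C²)
(Z(V(6, 6), -12) + q(6))*(-4) = ((-12)² + 6*(1 + 5*6))*(-4) = (144 + 6*(1 + 30))*(-4) = (144 + 6*31)*(-4) = (144 + 186)*(-4) = 330*(-4) = -1320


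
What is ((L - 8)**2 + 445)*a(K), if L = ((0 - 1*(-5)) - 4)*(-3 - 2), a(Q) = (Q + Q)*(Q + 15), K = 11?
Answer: 351208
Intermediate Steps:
a(Q) = 2*Q*(15 + Q) (a(Q) = (2*Q)*(15 + Q) = 2*Q*(15 + Q))
L = -5 (L = ((0 + 5) - 4)*(-5) = (5 - 4)*(-5) = 1*(-5) = -5)
((L - 8)**2 + 445)*a(K) = ((-5 - 8)**2 + 445)*(2*11*(15 + 11)) = ((-13)**2 + 445)*(2*11*26) = (169 + 445)*572 = 614*572 = 351208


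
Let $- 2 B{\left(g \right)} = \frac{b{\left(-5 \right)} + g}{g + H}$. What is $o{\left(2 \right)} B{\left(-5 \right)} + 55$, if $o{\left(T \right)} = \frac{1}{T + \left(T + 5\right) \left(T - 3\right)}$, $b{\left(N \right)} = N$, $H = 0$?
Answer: $\frac{276}{5} \approx 55.2$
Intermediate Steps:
$B{\left(g \right)} = - \frac{-5 + g}{2 g}$ ($B{\left(g \right)} = - \frac{\left(-5 + g\right) \frac{1}{g + 0}}{2} = - \frac{\left(-5 + g\right) \frac{1}{g}}{2} = - \frac{\frac{1}{g} \left(-5 + g\right)}{2} = - \frac{-5 + g}{2 g}$)
$o{\left(T \right)} = \frac{1}{T + \left(-3 + T\right) \left(5 + T\right)}$ ($o{\left(T \right)} = \frac{1}{T + \left(5 + T\right) \left(-3 + T\right)} = \frac{1}{T + \left(-3 + T\right) \left(5 + T\right)}$)
$o{\left(2 \right)} B{\left(-5 \right)} + 55 = \frac{\frac{1}{2} \frac{1}{-5} \left(5 - -5\right)}{-15 + 2^{2} + 3 \cdot 2} + 55 = \frac{\frac{1}{2} \left(- \frac{1}{5}\right) \left(5 + 5\right)}{-15 + 4 + 6} + 55 = \frac{\frac{1}{2} \left(- \frac{1}{5}\right) 10}{-5} + 55 = \left(- \frac{1}{5}\right) \left(-1\right) + 55 = \frac{1}{5} + 55 = \frac{276}{5}$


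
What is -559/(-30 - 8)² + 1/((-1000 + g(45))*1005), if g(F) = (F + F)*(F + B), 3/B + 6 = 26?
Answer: -3442115077/8891624940 ≈ -0.38712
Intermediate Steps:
B = 3/20 (B = 3/(-6 + 26) = 3/20 ≈ 0.15000)
g(F) = 2*F*(3/20 + F) (g(F) = (F + F)*(F + 3/20) = (2*F)*(3/20 + F) = 2*F*(3/20 + F))
-559/(-30 - 8)² + 1/((-1000 + g(45))*1005) = -559/(-30 - 8)² + 1/(-1000 + (⅒)*45*(3 + 20*45)*1005) = -559/((-38)²) + (1/1005)/(-1000 + (⅒)*45*(3 + 900)) = -559/1444 + (1/1005)/(-1000 + (⅒)*45*903) = -559*1/1444 + (1/1005)/(-1000 + 8127/2) = -559/1444 + (1/1005)/(6127/2) = -559/1444 + (2/6127)*(1/1005) = -559/1444 + 2/6157635 = -3442115077/8891624940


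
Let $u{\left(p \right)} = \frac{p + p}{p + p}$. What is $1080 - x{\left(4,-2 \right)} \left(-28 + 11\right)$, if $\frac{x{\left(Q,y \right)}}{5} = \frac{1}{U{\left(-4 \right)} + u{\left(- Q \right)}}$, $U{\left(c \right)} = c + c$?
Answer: $\frac{7475}{7} \approx 1067.9$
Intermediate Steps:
$U{\left(c \right)} = 2 c$
$u{\left(p \right)} = 1$ ($u{\left(p \right)} = \frac{2 p}{2 p} = 2 p \frac{1}{2 p} = 1$)
$x{\left(Q,y \right)} = - \frac{5}{7}$ ($x{\left(Q,y \right)} = \frac{5}{2 \left(-4\right) + 1} = \frac{5}{-8 + 1} = \frac{5}{-7} = 5 \left(- \frac{1}{7}\right) = - \frac{5}{7}$)
$1080 - x{\left(4,-2 \right)} \left(-28 + 11\right) = 1080 - - \frac{5 \left(-28 + 11\right)}{7} = 1080 - \left(- \frac{5}{7}\right) \left(-17\right) = 1080 - \frac{85}{7} = \frac{7475}{7}$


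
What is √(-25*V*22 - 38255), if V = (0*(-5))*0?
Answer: I*√38255 ≈ 195.59*I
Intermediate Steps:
V = 0 (V = 0*0 = 0)
√(-25*V*22 - 38255) = √(-25*0*22 - 38255) = √(0*22 - 38255) = √(0 - 38255) = √(-38255) = I*√38255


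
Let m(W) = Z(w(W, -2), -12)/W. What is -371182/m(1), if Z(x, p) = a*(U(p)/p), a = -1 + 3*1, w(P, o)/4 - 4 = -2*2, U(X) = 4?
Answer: 556773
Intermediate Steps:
w(P, o) = 0 (w(P, o) = 16 + 4*(-2*2) = 16 + 4*(-4) = 16 - 16 = 0)
a = 2 (a = -1 + 3 = 2)
Z(x, p) = 8/p (Z(x, p) = 2*(4/p) = 8/p)
m(W) = -2/(3*W) (m(W) = (8/(-12))/W = (8*(-1/12))/W = -2/(3*W))
-371182/m(1) = -371182/((-⅔/1)) = -371182/((-⅔*1)) = -371182/(-⅔) = -371182*(-3/2) = 556773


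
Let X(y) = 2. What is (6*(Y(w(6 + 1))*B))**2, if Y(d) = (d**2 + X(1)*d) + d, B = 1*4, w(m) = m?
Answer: 2822400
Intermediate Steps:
B = 4
Y(d) = d**2 + 3*d (Y(d) = (d**2 + 2*d) + d = d**2 + 3*d)
(6*(Y(w(6 + 1))*B))**2 = (6*(((6 + 1)*(3 + (6 + 1)))*4))**2 = (6*((7*(3 + 7))*4))**2 = (6*((7*10)*4))**2 = (6*(70*4))**2 = (6*280)**2 = 1680**2 = 2822400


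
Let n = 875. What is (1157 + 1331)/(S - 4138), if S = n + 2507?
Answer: -622/189 ≈ -3.2910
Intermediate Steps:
S = 3382 (S = 875 + 2507 = 3382)
(1157 + 1331)/(S - 4138) = (1157 + 1331)/(3382 - 4138) = 2488/(-756) = 2488*(-1/756) = -622/189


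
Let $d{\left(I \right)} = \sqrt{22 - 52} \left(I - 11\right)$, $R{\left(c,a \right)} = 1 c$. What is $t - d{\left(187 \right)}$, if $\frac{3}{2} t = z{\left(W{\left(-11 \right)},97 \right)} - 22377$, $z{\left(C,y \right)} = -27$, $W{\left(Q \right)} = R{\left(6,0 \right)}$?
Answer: $-14936 - 176 i \sqrt{30} \approx -14936.0 - 963.99 i$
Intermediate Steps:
$R{\left(c,a \right)} = c$
$W{\left(Q \right)} = 6$
$d{\left(I \right)} = i \sqrt{30} \left(-11 + I\right)$ ($d{\left(I \right)} = \sqrt{-30} \left(-11 + I\right) = i \sqrt{30} \left(-11 + I\right)$)
$t = -14936$ ($t = \frac{2 \left(-27 - 22377\right)}{3} = \frac{2}{3} \left(-22404\right) = -14936$)
$t - d{\left(187 \right)} = -14936 - i \sqrt{30} \left(-11 + 187\right) = -14936 - i \sqrt{30} \cdot 176 = -14936 - 176 i \sqrt{30}$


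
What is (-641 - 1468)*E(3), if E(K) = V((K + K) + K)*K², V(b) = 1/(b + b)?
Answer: -2109/2 ≈ -1054.5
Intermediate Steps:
V(b) = 1/(2*b)
E(K) = K/6 (E(K) = (1/(2*((K + K) + K)))*K² = (1/(2*(2*K + K)))*K² = (1/(2*((3*K))))*K² = ((1/(3*K))/2)*K² = (1/(6*K))*K² = K/6)
(-641 - 1468)*E(3) = (-641 - 1468)*((⅙)*3) = -2109*½ = -2109/2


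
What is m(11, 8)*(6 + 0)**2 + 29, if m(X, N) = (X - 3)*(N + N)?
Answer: 4637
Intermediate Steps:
m(X, N) = 2*N*(-3 + X) (m(X, N) = (-3 + X)*(2*N) = 2*N*(-3 + X))
m(11, 8)*(6 + 0)**2 + 29 = (2*8*(-3 + 11))*(6 + 0)**2 + 29 = (2*8*8)*6**2 + 29 = 128*36 + 29 = 4608 + 29 = 4637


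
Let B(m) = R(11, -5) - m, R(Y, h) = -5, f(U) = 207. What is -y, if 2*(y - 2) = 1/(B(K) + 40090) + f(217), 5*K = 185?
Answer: -8450129/80096 ≈ -105.50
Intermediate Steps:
K = 37 (K = (⅕)*185 = 37)
B(m) = -5 - m
y = 8450129/80096 (y = 2 + (1/((-5 - 1*37) + 40090) + 207)/2 = 2 + (1/((-5 - 37) + 40090) + 207)/2 = 2 + (1/(-42 + 40090) + 207)/2 = 2 + (1/40048 + 207)/2 = 2 + (½)*(8289937/40048) = 2 + 8289937/80096 = 8450129/80096 ≈ 105.50)
-y = -1*8450129/80096 = -8450129/80096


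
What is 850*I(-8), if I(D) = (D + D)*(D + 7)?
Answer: 13600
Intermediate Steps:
I(D) = 2*D*(7 + D) (I(D) = (2*D)*(7 + D) = 2*D*(7 + D))
850*I(-8) = 850*(2*(-8)*(7 - 8)) = 850*(2*(-8)*(-1)) = 850*16 = 13600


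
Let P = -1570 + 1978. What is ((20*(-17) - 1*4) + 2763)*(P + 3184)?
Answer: 8689048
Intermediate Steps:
P = 408
((20*(-17) - 1*4) + 2763)*(P + 3184) = ((20*(-17) - 1*4) + 2763)*(408 + 3184) = ((-340 - 4) + 2763)*3592 = (-344 + 2763)*3592 = 2419*3592 = 8689048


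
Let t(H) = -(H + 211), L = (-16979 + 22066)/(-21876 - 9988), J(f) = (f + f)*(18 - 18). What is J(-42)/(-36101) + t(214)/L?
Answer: 13542200/5087 ≈ 2662.1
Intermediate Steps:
J(f) = 0 (J(f) = (2*f)*0 = 0)
L = -5087/31864 (L = 5087/(-31864) = 5087*(-1/31864) = -5087/31864 ≈ -0.15965)
t(H) = -211 - H (t(H) = -(211 + H) = -211 - H)
J(-42)/(-36101) + t(214)/L = 0/(-36101) + (-211 - 1*214)/(-5087/31864) = 0*(-1/36101) + (-211 - 214)*(-31864/5087) = 0 - 425*(-31864/5087) = 0 + 13542200/5087 = 13542200/5087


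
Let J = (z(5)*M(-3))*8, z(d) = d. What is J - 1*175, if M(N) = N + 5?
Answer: -95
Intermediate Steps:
M(N) = 5 + N
J = 80 (J = (5*(5 - 3))*8 = (5*2)*8 = 10*8 = 80)
J - 1*175 = 80 - 1*175 = 80 - 175 = -95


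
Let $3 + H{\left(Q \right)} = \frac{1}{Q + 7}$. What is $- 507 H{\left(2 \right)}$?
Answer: $\frac{4394}{3} \approx 1464.7$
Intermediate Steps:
$H{\left(Q \right)} = -3 + \frac{1}{7 + Q}$ ($H{\left(Q \right)} = -3 + \frac{1}{Q + 7} = -3 + \frac{1}{7 + Q}$)
$- 507 H{\left(2 \right)} = - 507 \frac{-20 - 6}{7 + 2} = - 507 \frac{-20 - 6}{9} = - 507 \cdot \frac{1}{9} \left(-26\right) = \left(-507\right) \left(- \frac{26}{9}\right) = \frac{4394}{3}$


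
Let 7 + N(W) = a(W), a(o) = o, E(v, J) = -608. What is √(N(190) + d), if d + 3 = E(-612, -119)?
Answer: 2*I*√107 ≈ 20.688*I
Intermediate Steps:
N(W) = -7 + W
d = -611 (d = -3 - 608 = -611)
√(N(190) + d) = √((-7 + 190) - 611) = √(183 - 611) = √(-428) = 2*I*√107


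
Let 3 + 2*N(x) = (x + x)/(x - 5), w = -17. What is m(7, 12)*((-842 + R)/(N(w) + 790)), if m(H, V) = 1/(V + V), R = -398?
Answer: -1705/26046 ≈ -0.065461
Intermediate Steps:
N(x) = -3/2 + x/(-5 + x) (N(x) = -3/2 + ((x + x)/(x - 5))/2 = -3/2 + ((2*x)/(-5 + x))/2 = -3/2 + (2*x/(-5 + x))/2 = -3/2 + x/(-5 + x))
m(H, V) = 1/(2*V)
m(7, 12)*((-842 + R)/(N(w) + 790)) = ((½)/12)*((-842 - 398)/((15 - 1*(-17))/(2*(-5 - 17)) + 790)) = ((½)*(1/12))*(-1240/((½)*(15 + 17)/(-22) + 790)) = (-1240/((½)*(-1/22)*32 + 790))/24 = (-1240/(-8/11 + 790))/24 = (-1240/8682/11)/24 = (-1240*11/8682)/24 = (1/24)*(-6820/4341) = -1705/26046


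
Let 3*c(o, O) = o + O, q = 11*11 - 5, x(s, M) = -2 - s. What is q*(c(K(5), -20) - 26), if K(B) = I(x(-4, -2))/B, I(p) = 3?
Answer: -56492/15 ≈ -3766.1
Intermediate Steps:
K(B) = 3/B
q = 116 (q = 121 - 5 = 116)
c(o, O) = O/3 + o/3 (c(o, O) = (o + O)/3 = (O + o)/3 = O/3 + o/3)
q*(c(K(5), -20) - 26) = 116*(((1/3)*(-20) + (3/5)/3) - 26) = 116*((-20/3 + (3*(1/5))/3) - 26) = 116*((-20/3 + (1/3)*(3/5)) - 26) = 116*((-20/3 + 1/5) - 26) = 116*(-97/15 - 26) = 116*(-487/15) = -56492/15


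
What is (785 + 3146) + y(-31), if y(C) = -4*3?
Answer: 3919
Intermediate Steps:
y(C) = -12
(785 + 3146) + y(-31) = (785 + 3146) - 12 = 3931 - 12 = 3919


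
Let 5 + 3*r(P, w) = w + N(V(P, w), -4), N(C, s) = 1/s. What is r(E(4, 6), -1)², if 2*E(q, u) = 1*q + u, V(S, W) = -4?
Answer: 625/144 ≈ 4.3403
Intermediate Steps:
E(q, u) = q/2 + u/2 (E(q, u) = (1*q + u)/2 = (q + u)/2 = q/2 + u/2)
r(P, w) = -7/4 + w/3 (r(P, w) = -5/3 + (w + 1/(-4))/3 = -5/3 + (w - ¼)/3 = -5/3 + (-¼ + w)/3 = -5/3 + (-1/12 + w/3) = -7/4 + w/3)
r(E(4, 6), -1)² = (-7/4 + (⅓)*(-1))² = (-7/4 - ⅓)² = (-25/12)² = 625/144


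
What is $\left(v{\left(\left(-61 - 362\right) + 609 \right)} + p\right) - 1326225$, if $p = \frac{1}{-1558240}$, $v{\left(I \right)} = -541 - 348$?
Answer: $- \frac{2067962119361}{1558240} \approx -1.3271 \cdot 10^{6}$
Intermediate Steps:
$v{\left(I \right)} = -889$ ($v{\left(I \right)} = -541 - 348 = -889$)
$p = - \frac{1}{1558240} \approx -6.4175 \cdot 10^{-7}$
$\left(v{\left(\left(-61 - 362\right) + 609 \right)} + p\right) - 1326225 = \left(-889 - \frac{1}{1558240}\right) - 1326225 = - \frac{1385275361}{1558240} - 1326225 = - \frac{2067962119361}{1558240}$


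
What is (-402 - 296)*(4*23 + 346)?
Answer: -305724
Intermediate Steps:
(-402 - 296)*(4*23 + 346) = -698*(92 + 346) = -698*438 = -305724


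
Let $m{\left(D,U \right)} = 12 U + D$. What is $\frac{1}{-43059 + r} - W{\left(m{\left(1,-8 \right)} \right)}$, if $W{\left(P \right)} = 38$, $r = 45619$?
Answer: $- \frac{97279}{2560} \approx -38.0$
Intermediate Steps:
$m{\left(D,U \right)} = D + 12 U$
$\frac{1}{-43059 + r} - W{\left(m{\left(1,-8 \right)} \right)} = \frac{1}{-43059 + 45619} - 38 = \frac{1}{2560} - 38 = - \frac{97279}{2560}$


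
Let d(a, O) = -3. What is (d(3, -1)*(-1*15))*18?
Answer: 810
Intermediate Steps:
(d(3, -1)*(-1*15))*18 = -(-3)*15*18 = -3*(-15)*18 = 45*18 = 810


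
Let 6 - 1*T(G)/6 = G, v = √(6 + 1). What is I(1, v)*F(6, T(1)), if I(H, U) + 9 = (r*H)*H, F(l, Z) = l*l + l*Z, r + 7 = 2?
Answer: -3024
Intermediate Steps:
v = √7 ≈ 2.6458
T(G) = 36 - 6*G
r = -5 (r = -7 + 2 = -5)
F(l, Z) = l² + Z*l
I(H, U) = -9 - 5*H² (I(H, U) = -9 + (-5*H)*H = -9 - 5*H²)
I(1, v)*F(6, T(1)) = (-9 - 5*1²)*(6*((36 - 6*1) + 6)) = (-9 - 5*1)*(6*((36 - 6) + 6)) = (-9 - 5)*(6*(30 + 6)) = -84*36 = -14*216 = -3024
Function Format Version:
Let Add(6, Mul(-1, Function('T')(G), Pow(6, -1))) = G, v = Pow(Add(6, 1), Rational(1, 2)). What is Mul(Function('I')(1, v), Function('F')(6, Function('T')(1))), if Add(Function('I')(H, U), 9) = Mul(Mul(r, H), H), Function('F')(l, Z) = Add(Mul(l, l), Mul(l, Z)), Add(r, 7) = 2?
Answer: -3024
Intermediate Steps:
v = Pow(7, Rational(1, 2)) ≈ 2.6458
Function('T')(G) = Add(36, Mul(-6, G))
r = -5 (r = Add(-7, 2) = -5)
Function('F')(l, Z) = Add(Pow(l, 2), Mul(Z, l))
Function('I')(H, U) = Add(-9, Mul(-5, Pow(H, 2))) (Function('I')(H, U) = Add(-9, Mul(Mul(-5, H), H)) = Add(-9, Mul(-5, Pow(H, 2))))
Mul(Function('I')(1, v), Function('F')(6, Function('T')(1))) = Mul(Add(-9, Mul(-5, Pow(1, 2))), Mul(6, Add(Add(36, Mul(-6, 1)), 6))) = Mul(Add(-9, Mul(-5, 1)), Mul(6, Add(Add(36, -6), 6))) = Mul(Add(-9, -5), Mul(6, Add(30, 6))) = Mul(-14, Mul(6, 36)) = Mul(-14, 216) = -3024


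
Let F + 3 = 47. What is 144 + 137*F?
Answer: 6172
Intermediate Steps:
F = 44 (F = -3 + 47 = 44)
144 + 137*F = 144 + 137*44 = 144 + 6028 = 6172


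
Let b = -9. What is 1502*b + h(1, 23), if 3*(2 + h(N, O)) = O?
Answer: -40537/3 ≈ -13512.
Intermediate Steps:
h(N, O) = -2 + O/3
1502*b + h(1, 23) = 1502*(-9) + (-2 + (1/3)*23) = -13518 + (-2 + 23/3) = -13518 + 17/3 = -40537/3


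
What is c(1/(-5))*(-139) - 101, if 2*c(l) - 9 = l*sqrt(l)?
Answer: -1453/2 + 139*I*sqrt(5)/50 ≈ -726.5 + 6.2163*I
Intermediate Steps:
c(l) = 9/2 + l**(3/2)/2 (c(l) = 9/2 + (l*sqrt(l))/2 = 9/2 + l**(3/2)/2)
c(1/(-5))*(-139) - 101 = (9/2 + (1/(-5))**(3/2)/2)*(-139) - 101 = (9/2 + (1*(-1/5))**(3/2)/2)*(-139) - 101 = (9/2 + (-1/5)**(3/2)/2)*(-139) - 101 = (9/2 + (-I*sqrt(5)/25)/2)*(-139) - 101 = (9/2 - I*sqrt(5)/50)*(-139) - 101 = (-1251/2 + 139*I*sqrt(5)/50) - 101 = -1453/2 + 139*I*sqrt(5)/50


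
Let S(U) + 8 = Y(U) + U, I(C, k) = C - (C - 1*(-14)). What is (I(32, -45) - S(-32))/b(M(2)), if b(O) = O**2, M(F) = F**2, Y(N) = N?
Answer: 29/8 ≈ 3.6250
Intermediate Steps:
I(C, k) = -14 (I(C, k) = C - (C + 14) = C - (14 + C) = C + (-14 - C) = -14)
S(U) = -8 + 2*U (S(U) = -8 + (U + U) = -8 + 2*U)
(I(32, -45) - S(-32))/b(M(2)) = (-14 - (-8 + 2*(-32)))/((2**2)**2) = (-14 - (-8 - 64))/(4**2) = (-14 - 1*(-72))/16 = (-14 + 72)*(1/16) = 58*(1/16) = 29/8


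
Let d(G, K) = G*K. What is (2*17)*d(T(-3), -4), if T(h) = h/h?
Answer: -136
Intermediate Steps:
T(h) = 1
(2*17)*d(T(-3), -4) = (2*17)*(1*(-4)) = 34*(-4) = -136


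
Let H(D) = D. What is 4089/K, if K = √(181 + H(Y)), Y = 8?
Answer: 1363*√21/21 ≈ 297.43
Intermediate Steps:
K = 3*√21 (K = √(181 + 8) = √189 = 3*√21 ≈ 13.748)
4089/K = 4089/((3*√21)) = 4089*(√21/63) = 1363*√21/21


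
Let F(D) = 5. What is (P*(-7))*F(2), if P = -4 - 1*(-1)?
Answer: 105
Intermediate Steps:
P = -3 (P = -4 + 1 = -3)
(P*(-7))*F(2) = -3*(-7)*5 = 21*5 = 105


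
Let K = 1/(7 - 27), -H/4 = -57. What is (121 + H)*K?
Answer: -349/20 ≈ -17.450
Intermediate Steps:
H = 228 (H = -4*(-57) = 228)
K = -1/20 (K = 1/(-20) = -1/20 ≈ -0.050000)
(121 + H)*K = (121 + 228)*(-1/20) = 349*(-1/20) = -349/20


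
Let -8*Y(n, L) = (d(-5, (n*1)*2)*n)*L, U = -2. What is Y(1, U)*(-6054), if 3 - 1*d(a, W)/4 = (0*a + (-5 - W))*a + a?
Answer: 163458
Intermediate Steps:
d(a, W) = 12 - 4*a - 4*a*(-5 - W) (d(a, W) = 12 - 4*((0*a + (-5 - W))*a + a) = 12 - 4*((0 + (-5 - W))*a + a) = 12 - 4*((-5 - W)*a + a) = 12 - 4*(a*(-5 - W) + a) = 12 - 4*(a + a*(-5 - W)) = 12 + (-4*a - 4*a*(-5 - W)) = 12 - 4*a - 4*a*(-5 - W))
Y(n, L) = -L*n*(-68 - 40*n)/8 (Y(n, L) = -(12 + 16*(-5) + 4*((n*1)*2)*(-5))*n*L/8 = -(12 - 80 + 4*(n*2)*(-5))*n*L/8 = -(12 - 80 + 4*(2*n)*(-5))*n*L/8 = -(12 - 80 - 40*n)*n*L/8 = -(-68 - 40*n)*n*L/8 = -n*(-68 - 40*n)*L/8 = -L*n*(-68 - 40*n)/8)
Y(1, U)*(-6054) = ((½)*(-2)*1*(17 + 10*1))*(-6054) = ((½)*(-2)*1*(17 + 10))*(-6054) = ((½)*(-2)*1*27)*(-6054) = -27*(-6054) = 163458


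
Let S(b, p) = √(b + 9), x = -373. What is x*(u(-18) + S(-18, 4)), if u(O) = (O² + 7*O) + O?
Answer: -67140 - 1119*I ≈ -67140.0 - 1119.0*I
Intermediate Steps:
S(b, p) = √(9 + b)
u(O) = O² + 8*O
x*(u(-18) + S(-18, 4)) = -373*(-18*(8 - 18) + √(9 - 18)) = -373*(-18*(-10) + √(-9)) = -373*(180 + 3*I) = -67140 - 1119*I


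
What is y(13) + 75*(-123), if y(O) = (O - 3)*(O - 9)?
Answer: -9185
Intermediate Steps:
y(O) = (-9 + O)*(-3 + O) (y(O) = (-3 + O)*(-9 + O) = (-9 + O)*(-3 + O))
y(13) + 75*(-123) = (27 + 13² - 12*13) + 75*(-123) = (27 + 169 - 156) - 9225 = 40 - 9225 = -9185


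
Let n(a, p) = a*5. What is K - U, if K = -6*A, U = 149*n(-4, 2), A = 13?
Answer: 2902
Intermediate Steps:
n(a, p) = 5*a
U = -2980 (U = 149*(5*(-4)) = 149*(-20) = -2980)
K = -78 (K = -6*13 = -78)
K - U = -78 - 1*(-2980) = -78 + 2980 = 2902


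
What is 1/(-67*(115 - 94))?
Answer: -1/1407 ≈ -0.00071073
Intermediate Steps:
1/(-67*(115 - 94)) = 1/(-67*21) = 1/(-1407) = -1/1407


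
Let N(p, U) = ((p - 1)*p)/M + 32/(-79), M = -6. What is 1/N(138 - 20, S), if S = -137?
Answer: -79/181811 ≈ -0.00043452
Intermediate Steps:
N(p, U) = -32/79 - p*(-1 + p)/6 (N(p, U) = ((p - 1)*p)/(-6) + 32/(-79) = ((-1 + p)*p)*(-⅙) + 32*(-1/79) = (p*(-1 + p))*(-⅙) - 32/79 = -p*(-1 + p)/6 - 32/79 = -32/79 - p*(-1 + p)/6)
1/N(138 - 20, S) = 1/(-32/79 - (138 - 20)²/6 + (138 - 20)/6) = 1/(-32/79 - ⅙*118² + (⅙)*118) = 1/(-32/79 - ⅙*13924 + 59/3) = 1/(-32/79 - 6962/3 + 59/3) = 1/(-181811/79) = -79/181811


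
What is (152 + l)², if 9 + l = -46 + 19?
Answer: 13456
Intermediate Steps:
l = -36 (l = -9 + (-46 + 19) = -9 - 27 = -36)
(152 + l)² = (152 - 36)² = 116² = 13456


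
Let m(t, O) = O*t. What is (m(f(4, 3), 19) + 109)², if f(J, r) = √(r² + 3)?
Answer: 16213 + 8284*√3 ≈ 30561.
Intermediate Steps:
f(J, r) = √(3 + r²)
(m(f(4, 3), 19) + 109)² = (19*√(3 + 3²) + 109)² = (19*√(3 + 9) + 109)² = (19*√12 + 109)² = (19*(2*√3) + 109)² = (38*√3 + 109)² = (109 + 38*√3)²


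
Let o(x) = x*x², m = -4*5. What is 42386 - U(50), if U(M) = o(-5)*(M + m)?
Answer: 46136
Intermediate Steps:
m = -20
o(x) = x³
U(M) = 2500 - 125*M (U(M) = (-5)³*(M - 20) = -125*(-20 + M) = 2500 - 125*M)
42386 - U(50) = 42386 - (2500 - 125*50) = 42386 - (2500 - 6250) = 42386 - 1*(-3750) = 42386 + 3750 = 46136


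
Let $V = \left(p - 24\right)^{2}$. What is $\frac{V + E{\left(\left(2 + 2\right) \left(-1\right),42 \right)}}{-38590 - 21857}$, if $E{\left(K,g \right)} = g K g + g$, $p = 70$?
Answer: $\frac{4898}{60447} \approx 0.08103$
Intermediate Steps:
$V = 2116$ ($V = \left(70 - 24\right)^{2} = 46^{2} = 2116$)
$E{\left(K,g \right)} = g + K g^{2}$ ($E{\left(K,g \right)} = K g g + g = K g^{2} + g = g + K g^{2}$)
$\frac{V + E{\left(\left(2 + 2\right) \left(-1\right),42 \right)}}{-38590 - 21857} = \frac{2116 + 42 \left(1 + \left(2 + 2\right) \left(-1\right) 42\right)}{-38590 - 21857} = \frac{2116 + 42 \left(1 + 4 \left(-1\right) 42\right)}{-60447} = \left(2116 + 42 \left(1 - 168\right)\right) \left(- \frac{1}{60447}\right) = \left(2116 + 42 \left(-167\right)\right) \left(- \frac{1}{60447}\right) = \left(2116 - 7014\right) \left(- \frac{1}{60447}\right) = \left(-4898\right) \left(- \frac{1}{60447}\right) = \frac{4898}{60447}$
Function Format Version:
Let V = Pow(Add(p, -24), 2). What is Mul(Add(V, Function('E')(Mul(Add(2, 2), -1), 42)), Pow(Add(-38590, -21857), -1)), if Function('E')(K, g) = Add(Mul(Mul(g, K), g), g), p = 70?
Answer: Rational(4898, 60447) ≈ 0.081030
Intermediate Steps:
V = 2116 (V = Pow(Add(70, -24), 2) = Pow(46, 2) = 2116)
Function('E')(K, g) = Add(g, Mul(K, Pow(g, 2))) (Function('E')(K, g) = Add(Mul(Mul(K, g), g), g) = Add(Mul(K, Pow(g, 2)), g) = Add(g, Mul(K, Pow(g, 2))))
Mul(Add(V, Function('E')(Mul(Add(2, 2), -1), 42)), Pow(Add(-38590, -21857), -1)) = Mul(Add(2116, Mul(42, Add(1, Mul(Mul(Add(2, 2), -1), 42)))), Pow(Add(-38590, -21857), -1)) = Mul(Add(2116, Mul(42, Add(1, Mul(Mul(4, -1), 42)))), Pow(-60447, -1)) = Mul(Add(2116, Mul(42, Add(1, Mul(-4, 42)))), Rational(-1, 60447)) = Mul(Add(2116, Mul(42, Add(1, -168))), Rational(-1, 60447)) = Mul(Add(2116, Mul(42, -167)), Rational(-1, 60447)) = Mul(Add(2116, -7014), Rational(-1, 60447)) = Mul(-4898, Rational(-1, 60447)) = Rational(4898, 60447)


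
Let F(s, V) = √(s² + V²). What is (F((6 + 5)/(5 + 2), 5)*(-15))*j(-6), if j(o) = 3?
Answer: -45*√1346/7 ≈ -235.85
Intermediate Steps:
F(s, V) = √(V² + s²)
(F((6 + 5)/(5 + 2), 5)*(-15))*j(-6) = (√(5² + ((6 + 5)/(5 + 2))²)*(-15))*3 = (√(25 + (11/7)²)*(-15))*3 = (√(25 + 121/49)*(-15))*3 = (√(1346/49)*(-15))*3 = ((√1346/7)*(-15))*3 = -15*√1346/7*3 = -45*√1346/7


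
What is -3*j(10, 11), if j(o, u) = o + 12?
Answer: -66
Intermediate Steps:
j(o, u) = 12 + o
-3*j(10, 11) = -3*(12 + 10) = -3*22 = -66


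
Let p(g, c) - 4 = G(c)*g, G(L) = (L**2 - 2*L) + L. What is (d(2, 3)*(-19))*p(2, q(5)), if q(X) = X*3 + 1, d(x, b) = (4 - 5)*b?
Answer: 27588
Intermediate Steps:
d(x, b) = -b
G(L) = L**2 - L
q(X) = 1 + 3*X (q(X) = 3*X + 1 = 1 + 3*X)
p(g, c) = 4 + c*g*(-1 + c) (p(g, c) = 4 + (c*(-1 + c))*g = 4 + c*g*(-1 + c))
(d(2, 3)*(-19))*p(2, q(5)) = (-1*3*(-19))*(4 + (1 + 3*5)*2*(-1 + (1 + 3*5))) = (-3*(-19))*(4 + (1 + 15)*2*(-1 + (1 + 15))) = 57*(4 + 16*2*(-1 + 16)) = 57*(4 + 16*2*15) = 57*(4 + 480) = 57*484 = 27588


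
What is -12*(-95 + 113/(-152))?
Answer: 43659/38 ≈ 1148.9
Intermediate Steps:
-12*(-95 + 113/(-152)) = -12*(-95 + 113*(-1/152)) = -12*(-95 - 113/152) = -12*(-14553/152) = 43659/38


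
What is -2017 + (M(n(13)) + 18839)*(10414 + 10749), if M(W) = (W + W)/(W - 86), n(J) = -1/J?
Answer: 446131623386/1119 ≈ 3.9869e+8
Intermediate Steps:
M(W) = 2*W/(-86 + W) (M(W) = (2*W)/(-86 + W) = 2*W/(-86 + W))
-2017 + (M(n(13)) + 18839)*(10414 + 10749) = -2017 + (2*(-1/13)/(-86 - 1/13) + 18839)*(10414 + 10749) = -2017 + (2*(-1*1/13)/(-86 - 1*1/13) + 18839)*21163 = -2017 + (2*(-1/13)/(-86 - 1/13) + 18839)*21163 = -2017 + (2*(-1/13)/(-1119/13) + 18839)*21163 = -2017 + (2*(-1/13)*(-13/1119) + 18839)*21163 = -2017 + (2/1119 + 18839)*21163 = -2017 + (21080843/1119)*21163 = -2017 + 446133880409/1119 = 446131623386/1119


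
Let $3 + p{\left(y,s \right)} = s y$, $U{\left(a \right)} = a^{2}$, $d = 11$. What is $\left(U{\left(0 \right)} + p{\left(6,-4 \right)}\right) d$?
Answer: $-297$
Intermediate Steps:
$p{\left(y,s \right)} = -3 + s y$
$\left(U{\left(0 \right)} + p{\left(6,-4 \right)}\right) d = \left(0^{2} - 27\right) 11 = \left(0 - 27\right) 11 = \left(-27\right) 11 = -297$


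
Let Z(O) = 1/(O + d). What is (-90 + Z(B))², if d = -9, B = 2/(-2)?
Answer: 811801/100 ≈ 8118.0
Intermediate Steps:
B = -1 (B = 2*(-½) = -1)
Z(O) = 1/(-9 + O) (Z(O) = 1/(O - 9) = 1/(-9 + O))
(-90 + Z(B))² = (-90 + 1/(-9 - 1))² = (-90 + 1/(-10))² = (-90 - ⅒)² = (-901/10)² = 811801/100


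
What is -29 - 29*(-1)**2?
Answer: -58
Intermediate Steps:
-29 - 29*(-1)**2 = -29 - 29*1 = -29 - 29 = -58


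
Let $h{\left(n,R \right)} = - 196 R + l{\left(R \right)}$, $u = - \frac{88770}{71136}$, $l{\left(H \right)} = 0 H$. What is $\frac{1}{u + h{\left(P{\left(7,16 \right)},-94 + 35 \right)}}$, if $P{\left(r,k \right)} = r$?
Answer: $\frac{11856}{137087989} \approx 8.6485 \cdot 10^{-5}$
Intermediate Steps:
$l{\left(H \right)} = 0$
$u = - \frac{14795}{11856}$ ($u = \left(-88770\right) \frac{1}{71136} = - \frac{14795}{11856} \approx -1.2479$)
$h{\left(n,R \right)} = - 196 R$ ($h{\left(n,R \right)} = - 196 R + 0 = - 196 R$)
$\frac{1}{u + h{\left(P{\left(7,16 \right)},-94 + 35 \right)}} = \frac{1}{- \frac{14795}{11856} - 196 \left(-94 + 35\right)} = \frac{1}{- \frac{14795}{11856} - -11564} = \frac{1}{- \frac{14795}{11856} + 11564} = \frac{1}{\frac{137087989}{11856}} = \frac{11856}{137087989}$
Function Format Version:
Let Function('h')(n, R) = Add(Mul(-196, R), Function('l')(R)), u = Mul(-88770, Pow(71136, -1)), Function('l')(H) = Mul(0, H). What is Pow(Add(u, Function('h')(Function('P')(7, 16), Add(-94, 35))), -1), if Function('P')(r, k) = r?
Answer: Rational(11856, 137087989) ≈ 8.6485e-5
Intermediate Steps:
Function('l')(H) = 0
u = Rational(-14795, 11856) (u = Mul(-88770, Rational(1, 71136)) = Rational(-14795, 11856) ≈ -1.2479)
Function('h')(n, R) = Mul(-196, R) (Function('h')(n, R) = Add(Mul(-196, R), 0) = Mul(-196, R))
Pow(Add(u, Function('h')(Function('P')(7, 16), Add(-94, 35))), -1) = Pow(Add(Rational(-14795, 11856), Mul(-196, Add(-94, 35))), -1) = Pow(Add(Rational(-14795, 11856), Mul(-196, -59)), -1) = Pow(Add(Rational(-14795, 11856), 11564), -1) = Pow(Rational(137087989, 11856), -1) = Rational(11856, 137087989)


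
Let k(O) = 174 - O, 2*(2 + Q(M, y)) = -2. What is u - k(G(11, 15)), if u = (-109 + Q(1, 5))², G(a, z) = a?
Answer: 12381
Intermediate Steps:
Q(M, y) = -3 (Q(M, y) = -2 + (½)*(-2) = -2 - 1 = -3)
u = 12544 (u = (-109 - 3)² = (-112)² = 12544)
u - k(G(11, 15)) = 12544 - (174 - 1*11) = 12544 - (174 - 11) = 12544 - 1*163 = 12544 - 163 = 12381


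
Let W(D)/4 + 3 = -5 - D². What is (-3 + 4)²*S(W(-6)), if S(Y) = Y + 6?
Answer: -170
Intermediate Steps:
W(D) = -32 - 4*D² (W(D) = -12 + 4*(-5 - D²) = -12 + (-20 - 4*D²) = -32 - 4*D²)
S(Y) = 6 + Y
(-3 + 4)²*S(W(-6)) = (-3 + 4)²*(6 + (-32 - 4*(-6)²)) = 1²*(6 + (-32 - 4*36)) = 1*(6 + (-32 - 144)) = 1*(6 - 176) = 1*(-170) = -170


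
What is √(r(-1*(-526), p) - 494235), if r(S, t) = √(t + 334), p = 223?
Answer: √(-494235 + √557) ≈ 703.0*I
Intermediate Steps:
r(S, t) = √(334 + t)
√(r(-1*(-526), p) - 494235) = √(√(334 + 223) - 494235) = √(√557 - 494235) = √(-494235 + √557)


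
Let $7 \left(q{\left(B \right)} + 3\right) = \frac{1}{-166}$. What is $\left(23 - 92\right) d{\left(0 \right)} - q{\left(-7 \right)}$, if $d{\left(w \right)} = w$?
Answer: $\frac{3487}{1162} \approx 3.0009$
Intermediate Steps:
$q{\left(B \right)} = - \frac{3487}{1162}$ ($q{\left(B \right)} = -3 + \frac{1}{7 \left(-166\right)} = -3 + \frac{1}{7} \left(- \frac{1}{166}\right) = -3 - \frac{1}{1162} = - \frac{3487}{1162}$)
$\left(23 - 92\right) d{\left(0 \right)} - q{\left(-7 \right)} = \left(23 - 92\right) 0 - - \frac{3487}{1162} = \left(-69\right) 0 + \frac{3487}{1162} = 0 + \frac{3487}{1162} = \frac{3487}{1162}$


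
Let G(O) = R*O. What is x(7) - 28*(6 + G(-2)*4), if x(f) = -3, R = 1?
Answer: 53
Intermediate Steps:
G(O) = O (G(O) = 1*O = O)
x(7) - 28*(6 + G(-2)*4) = -3 - 28*(6 - 2*4) = -3 - 28*(6 - 8) = -3 - 28*(-2) = -3 + 56 = 53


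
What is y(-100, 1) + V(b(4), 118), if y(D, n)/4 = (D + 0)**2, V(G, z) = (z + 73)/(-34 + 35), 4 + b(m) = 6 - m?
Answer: 40191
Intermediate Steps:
b(m) = 2 - m (b(m) = -4 + (6 - m) = 2 - m)
V(G, z) = 73 + z (V(G, z) = (73 + z)/1 = (73 + z)*1 = 73 + z)
y(D, n) = 4*D**2 (y(D, n) = 4*(D + 0)**2 = 4*D**2)
y(-100, 1) + V(b(4), 118) = 4*(-100)**2 + (73 + 118) = 4*10000 + 191 = 40000 + 191 = 40191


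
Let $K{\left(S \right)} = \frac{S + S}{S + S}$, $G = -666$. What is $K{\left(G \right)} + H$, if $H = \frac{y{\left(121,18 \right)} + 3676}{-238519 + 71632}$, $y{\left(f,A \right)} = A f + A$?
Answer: $\frac{161015}{166887} \approx 0.96481$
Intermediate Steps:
$y{\left(f,A \right)} = A + A f$
$H = - \frac{5872}{166887}$ ($H = \frac{18 \left(1 + 121\right) + 3676}{-238519 + 71632} = \frac{18 \cdot 122 + 3676}{-166887} = \left(2196 + 3676\right) \left(- \frac{1}{166887}\right) = 5872 \left(- \frac{1}{166887}\right) = - \frac{5872}{166887} \approx -0.035185$)
$K{\left(S \right)} = 1$ ($K{\left(S \right)} = \frac{2 S}{2 S} = 2 S \frac{1}{2 S} = 1$)
$K{\left(G \right)} + H = 1 - \frac{5872}{166887} = \frac{161015}{166887}$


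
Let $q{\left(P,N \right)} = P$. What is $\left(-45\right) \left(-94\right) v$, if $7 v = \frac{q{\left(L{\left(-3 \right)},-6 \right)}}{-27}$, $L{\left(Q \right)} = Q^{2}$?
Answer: $- \frac{1410}{7} \approx -201.43$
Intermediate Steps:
$v = - \frac{1}{21}$ ($v = \frac{\left(-3\right)^{2} \frac{1}{-27}}{7} = \frac{9 \left(- \frac{1}{27}\right)}{7} = \frac{1}{7} \left(- \frac{1}{3}\right) = - \frac{1}{21} \approx -0.047619$)
$\left(-45\right) \left(-94\right) v = \left(-45\right) \left(-94\right) \left(- \frac{1}{21}\right) = 4230 \left(- \frac{1}{21}\right) = - \frac{1410}{7}$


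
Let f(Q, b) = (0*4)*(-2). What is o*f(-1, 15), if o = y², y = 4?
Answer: 0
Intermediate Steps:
f(Q, b) = 0 (f(Q, b) = 0*(-2) = 0)
o = 16 (o = 4² = 16)
o*f(-1, 15) = 16*0 = 0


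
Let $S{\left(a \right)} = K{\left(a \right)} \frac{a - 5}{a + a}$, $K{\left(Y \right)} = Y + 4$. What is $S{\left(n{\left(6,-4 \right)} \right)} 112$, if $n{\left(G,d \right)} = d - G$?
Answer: $-504$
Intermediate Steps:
$K{\left(Y \right)} = 4 + Y$
$S{\left(a \right)} = \frac{\left(-5 + a\right) \left(4 + a\right)}{2 a}$ ($S{\left(a \right)} = \left(4 + a\right) \frac{a - 5}{a + a} = \left(4 + a\right) \frac{-5 + a}{2 a} = \frac{\left(-5 + a\right) \left(4 + a\right)}{2 a}$)
$S{\left(n{\left(6,-4 \right)} \right)} 112 = \frac{\left(-5 - 10\right) \left(4 - 10\right)}{2 \left(-4 - 6\right)} 112 = \frac{\left(-5 - 10\right) \left(4 - 10\right)}{2 \left(-10\right)} 112 = \frac{1}{2} \left(- \frac{1}{10}\right) \left(-15\right) \left(-6\right) 112 = \left(- \frac{9}{2}\right) 112 = -504$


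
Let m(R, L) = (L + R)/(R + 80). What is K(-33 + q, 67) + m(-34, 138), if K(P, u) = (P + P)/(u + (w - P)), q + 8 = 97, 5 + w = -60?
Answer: 116/621 ≈ 0.18680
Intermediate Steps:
w = -65 (w = -5 - 60 = -65)
q = 89 (q = -8 + 97 = 89)
K(P, u) = 2*P/(-65 + u - P) (K(P, u) = (P + P)/(u + (-65 - P)) = (2*P)/(-65 + u - P) = 2*P/(-65 + u - P))
m(R, L) = (L + R)/(80 + R)
K(-33 + q, 67) + m(-34, 138) = 2*(-33 + 89)/(-65 + 67 - (-33 + 89)) + (138 - 34)/(80 - 34) = 2*56/(-65 + 67 - 1*56) + 104/46 = 2*56/(-65 + 67 - 56) + (1/46)*104 = 2*56/(-54) + 52/23 = 2*56*(-1/54) + 52/23 = -56/27 + 52/23 = 116/621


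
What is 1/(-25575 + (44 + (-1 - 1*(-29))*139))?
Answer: -1/21639 ≈ -4.6213e-5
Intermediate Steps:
1/(-25575 + (44 + (-1 - 1*(-29))*139)) = 1/(-25575 + (44 + (-1 + 29)*139)) = 1/(-25575 + (44 + 28*139)) = 1/(-25575 + (44 + 3892)) = 1/(-25575 + 3936) = 1/(-21639) = -1/21639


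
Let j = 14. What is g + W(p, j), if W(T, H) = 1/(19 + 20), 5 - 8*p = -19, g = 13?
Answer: 508/39 ≈ 13.026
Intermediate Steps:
p = 3 (p = 5/8 - ⅛*(-19) = 5/8 + 19/8 = 3)
W(T, H) = 1/39
g + W(p, j) = 13 + 1/39 = 508/39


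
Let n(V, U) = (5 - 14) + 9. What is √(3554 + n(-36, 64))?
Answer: √3554 ≈ 59.615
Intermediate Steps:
n(V, U) = 0 (n(V, U) = -9 + 9 = 0)
√(3554 + n(-36, 64)) = √(3554 + 0) = √3554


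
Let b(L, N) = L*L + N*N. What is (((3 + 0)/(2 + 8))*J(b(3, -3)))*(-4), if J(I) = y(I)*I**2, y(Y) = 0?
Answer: 0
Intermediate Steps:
b(L, N) = L**2 + N**2
J(I) = 0 (J(I) = 0*I**2 = 0)
(((3 + 0)/(2 + 8))*J(b(3, -3)))*(-4) = (((3 + 0)/(2 + 8))*0)*(-4) = ((3/10)*0)*(-4) = 0*(-4) = 0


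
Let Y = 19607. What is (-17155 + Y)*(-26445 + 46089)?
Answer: 48167088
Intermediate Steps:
(-17155 + Y)*(-26445 + 46089) = (-17155 + 19607)*(-26445 + 46089) = 2452*19644 = 48167088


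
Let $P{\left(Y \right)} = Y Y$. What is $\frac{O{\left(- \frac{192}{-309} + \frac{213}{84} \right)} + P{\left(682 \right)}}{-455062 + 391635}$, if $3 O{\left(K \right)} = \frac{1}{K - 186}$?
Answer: $- \frac{17946491824}{2447287479} \approx -7.3332$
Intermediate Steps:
$P{\left(Y \right)} = Y^{2}$
$O{\left(K \right)} = \frac{1}{3 \left(-186 + K\right)}$ ($O{\left(K \right)} = \frac{1}{3 \left(K - 186\right)} = \frac{1}{3 \left(-186 + K\right)}$)
$\frac{O{\left(- \frac{192}{-309} + \frac{213}{84} \right)} + P{\left(682 \right)}}{-455062 + 391635} = \frac{\frac{1}{3 \left(-186 + \left(- \frac{192}{-309} + \frac{213}{84}\right)\right)} + 682^{2}}{-455062 + 391635} = \frac{\frac{1}{3 \left(-186 + \left(\left(-192\right) \left(- \frac{1}{309}\right) + 213 \cdot \frac{1}{84}\right)\right)} + 465124}{-63427} = \left(\frac{1}{3 \left(-186 + \left(\frac{64}{103} + \frac{71}{28}\right)\right)} + 465124\right) \left(- \frac{1}{63427}\right) = \left(\frac{1}{3 \left(-186 + \frac{9105}{2884}\right)} + 465124\right) \left(- \frac{1}{63427}\right) = \left(\frac{1}{3 \left(- \frac{527319}{2884}\right)} + 465124\right) \left(- \frac{1}{63427}\right) = \left(\frac{1}{3} \left(- \frac{2884}{527319}\right) + 465124\right) \left(- \frac{1}{63427}\right) = \left(- \frac{2884}{1581957} + 465124\right) \left(- \frac{1}{63427}\right) = \frac{735806164784}{1581957} \left(- \frac{1}{63427}\right) = - \frac{17946491824}{2447287479}$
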